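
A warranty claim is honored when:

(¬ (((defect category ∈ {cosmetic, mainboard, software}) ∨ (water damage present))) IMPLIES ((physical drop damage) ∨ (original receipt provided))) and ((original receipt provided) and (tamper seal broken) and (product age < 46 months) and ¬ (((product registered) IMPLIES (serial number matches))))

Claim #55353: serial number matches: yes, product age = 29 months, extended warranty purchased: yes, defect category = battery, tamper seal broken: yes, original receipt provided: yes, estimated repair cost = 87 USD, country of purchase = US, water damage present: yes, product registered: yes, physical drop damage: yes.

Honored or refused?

Atomic conditions:
  defect category ∈ {cosmetic, mainboard, software}: battery is not in the set → false
  water damage present: yes → true
  physical drop damage: yes → true
  original receipt provided: yes → true
  tamper seal broken: yes → true
  product age < 46 months: 29 < 46 is true
  product registered: yes → true
  serial number matches: yes → true
Combine:
[1.1.1] false OR true = true
[1.1] NOT true = false
[1.2] true OR true = true
[1] false → true (antecedent false ⇒ implication holds) = true
[2.4.1] true → true = true
[2.4] NOT true = false
[2] true AND true AND true AND false = false
[root] true AND false = false
Overall: false → refused

Refused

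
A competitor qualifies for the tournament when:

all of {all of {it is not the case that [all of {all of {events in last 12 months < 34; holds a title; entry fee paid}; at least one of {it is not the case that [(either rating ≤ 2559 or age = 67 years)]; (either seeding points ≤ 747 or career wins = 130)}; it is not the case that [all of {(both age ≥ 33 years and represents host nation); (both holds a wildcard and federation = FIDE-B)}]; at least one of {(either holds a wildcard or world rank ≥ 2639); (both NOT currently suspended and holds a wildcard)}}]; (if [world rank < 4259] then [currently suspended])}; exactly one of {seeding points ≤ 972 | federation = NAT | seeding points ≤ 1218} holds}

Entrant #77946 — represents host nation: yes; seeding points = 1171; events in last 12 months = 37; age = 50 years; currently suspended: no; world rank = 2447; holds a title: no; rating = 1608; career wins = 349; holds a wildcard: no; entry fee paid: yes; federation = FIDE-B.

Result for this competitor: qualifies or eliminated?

Eliminated

Atomic conditions:
  events in last 12 months < 34: 37 < 34 is false
  holds a title: no → false
  entry fee paid: yes → true
  rating ≤ 2559: 1608 ≤ 2559 is true
  age = 67 years: 50 == 67 is false
  seeding points ≤ 747: 1171 ≤ 747 is false
  career wins = 130: 349 == 130 is false
  age ≥ 33 years: 50 ≥ 33 is true
  represents host nation: yes → true
  holds a wildcard: no → false
  federation = FIDE-B: FIDE-B == FIDE-B is true
  world rank ≥ 2639: 2447 ≥ 2639 is false
  NOT currently suspended: no → true
  world rank < 4259: 2447 < 4259 is true
  currently suspended: no → false
  seeding points ≤ 972: 1171 ≤ 972 is false
  federation = NAT: FIDE-B == NAT is false
  seeding points ≤ 1218: 1171 ≤ 1218 is true
Combine:
[1.1.1.1] false AND false AND true = false
[1.1.1.2.1.1] true OR false = true
[1.1.1.2.1] NOT true = false
[1.1.1.2.2] false OR false = false
[1.1.1.2] false OR false = false
[1.1.1.3.1.1] true AND true = true
[1.1.1.3.1.2] false AND true = false
[1.1.1.3.1] true AND false = false
[1.1.1.3] NOT false = true
[1.1.1.4.1] false OR false = false
[1.1.1.4.2] true AND false = false
[1.1.1.4] false OR false = false
[1.1.1] false AND false AND true AND false = false
[1.1] NOT false = true
[1.2] true → false = false
[1] true AND false = false
[2] exactly-one(false, false, true) = true
[root] false AND true = false
Overall: false → eliminated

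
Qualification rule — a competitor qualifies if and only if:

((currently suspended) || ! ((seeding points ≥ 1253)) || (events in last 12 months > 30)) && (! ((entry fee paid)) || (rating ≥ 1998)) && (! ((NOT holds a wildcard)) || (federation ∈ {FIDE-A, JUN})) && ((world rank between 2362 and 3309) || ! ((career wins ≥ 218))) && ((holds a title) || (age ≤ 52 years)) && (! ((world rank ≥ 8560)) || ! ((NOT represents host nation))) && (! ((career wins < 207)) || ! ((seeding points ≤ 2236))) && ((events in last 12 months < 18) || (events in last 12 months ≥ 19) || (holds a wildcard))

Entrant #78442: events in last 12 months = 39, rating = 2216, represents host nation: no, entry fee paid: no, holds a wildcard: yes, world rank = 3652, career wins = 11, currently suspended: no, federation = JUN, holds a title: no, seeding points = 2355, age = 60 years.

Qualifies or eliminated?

Atomic conditions:
  currently suspended: no → false
  seeding points ≥ 1253: 2355 ≥ 1253 is true
  events in last 12 months > 30: 39 > 30 is true
  entry fee paid: no → false
  rating ≥ 1998: 2216 ≥ 1998 is true
  NOT holds a wildcard: yes → false
  federation ∈ {FIDE-A, JUN}: JUN is in the set → true
  world rank between 2362 and 3309: 3652 in [2362, 3309] is false
  career wins ≥ 218: 11 ≥ 218 is false
  holds a title: no → false
  age ≤ 52 years: 60 ≤ 52 is false
  world rank ≥ 8560: 3652 ≥ 8560 is false
  NOT represents host nation: no → true
  career wins < 207: 11 < 207 is true
  seeding points ≤ 2236: 2355 ≤ 2236 is false
  events in last 12 months < 18: 39 < 18 is false
  events in last 12 months ≥ 19: 39 ≥ 19 is true
  holds a wildcard: yes → true
Combine:
[1.2] NOT true = false
[1] false OR false OR true = true
[2.1] NOT false = true
[2] true OR true = true
[3.1] NOT false = true
[3] true OR true = true
[4.2] NOT false = true
[4] false OR true = true
[5] false OR false = false
[6.1] NOT false = true
[6.2] NOT true = false
[6] true OR false = true
[7.1] NOT true = false
[7.2] NOT false = true
[7] false OR true = true
[8] false OR true OR true = true
[root] true AND true AND true AND true AND false AND true AND true AND true = false
Overall: false → eliminated

Eliminated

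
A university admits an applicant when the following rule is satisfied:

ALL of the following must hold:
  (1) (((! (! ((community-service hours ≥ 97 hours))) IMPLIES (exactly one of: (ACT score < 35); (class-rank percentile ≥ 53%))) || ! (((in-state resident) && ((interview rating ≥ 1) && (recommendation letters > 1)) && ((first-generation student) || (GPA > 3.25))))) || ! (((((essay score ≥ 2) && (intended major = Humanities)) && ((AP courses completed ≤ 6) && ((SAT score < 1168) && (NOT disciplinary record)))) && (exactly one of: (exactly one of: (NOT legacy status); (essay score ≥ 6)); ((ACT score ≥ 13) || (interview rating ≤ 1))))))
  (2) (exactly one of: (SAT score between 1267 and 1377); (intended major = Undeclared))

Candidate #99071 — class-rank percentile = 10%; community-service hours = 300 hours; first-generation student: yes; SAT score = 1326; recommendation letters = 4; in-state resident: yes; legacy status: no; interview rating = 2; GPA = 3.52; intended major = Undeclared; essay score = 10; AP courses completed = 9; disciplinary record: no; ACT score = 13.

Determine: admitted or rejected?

Atomic conditions:
  community-service hours ≥ 97 hours: 300 ≥ 97 is true
  ACT score < 35: 13 < 35 is true
  class-rank percentile ≥ 53%: 10 ≥ 53 is false
  in-state resident: yes → true
  interview rating ≥ 1: 2 ≥ 1 is true
  recommendation letters > 1: 4 > 1 is true
  first-generation student: yes → true
  GPA > 3.25: 3.52 > 3.25 is true
  essay score ≥ 2: 10 ≥ 2 is true
  intended major = Humanities: Undeclared == Humanities is false
  AP courses completed ≤ 6: 9 ≤ 6 is false
  SAT score < 1168: 1326 < 1168 is false
  NOT disciplinary record: no → true
  NOT legacy status: no → true
  essay score ≥ 6: 10 ≥ 6 is true
  ACT score ≥ 13: 13 ≥ 13 is true
  interview rating ≤ 1: 2 ≤ 1 is false
  SAT score between 1267 and 1377: 1326 in [1267, 1377] is true
  intended major = Undeclared: Undeclared == Undeclared is true
Combine:
[1.1.1.1.1] NOT true = false
[1.1.1.1] NOT false = true
[1.1.1.2] exactly-one(true, false) = true
[1.1.1] true → true = true
[1.1.2.1.2] true AND true = true
[1.1.2.1.3] true OR true = true
[1.1.2.1] true AND true AND true = true
[1.1.2] NOT true = false
[1.1] true OR false = true
[1.2.1.1.1] true AND false = false
[1.2.1.1.2.2] false AND true = false
[1.2.1.1.2] false AND false = false
[1.2.1.1] false AND false = false
[1.2.1.2.1] exactly-one(true, true) = false
[1.2.1.2.2] true OR false = true
[1.2.1.2] exactly-one(false, true) = true
[1.2.1] false AND true = false
[1.2] NOT false = true
[1] true OR true = true
[2] exactly-one(true, true) = false
[root] true AND false = false
Overall: false → rejected

Rejected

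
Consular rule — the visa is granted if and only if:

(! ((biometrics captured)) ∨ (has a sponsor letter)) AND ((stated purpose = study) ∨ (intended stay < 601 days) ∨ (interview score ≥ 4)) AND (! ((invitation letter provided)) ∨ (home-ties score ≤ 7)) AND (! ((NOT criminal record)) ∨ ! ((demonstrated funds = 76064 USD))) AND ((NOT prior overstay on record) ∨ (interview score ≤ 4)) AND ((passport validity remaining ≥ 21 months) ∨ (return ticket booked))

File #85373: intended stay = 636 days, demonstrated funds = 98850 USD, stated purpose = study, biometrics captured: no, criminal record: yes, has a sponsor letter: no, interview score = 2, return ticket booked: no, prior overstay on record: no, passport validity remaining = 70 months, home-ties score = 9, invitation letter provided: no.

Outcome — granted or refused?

Atomic conditions:
  biometrics captured: no → false
  has a sponsor letter: no → false
  stated purpose = study: study == study is true
  intended stay < 601 days: 636 < 601 is false
  interview score ≥ 4: 2 ≥ 4 is false
  invitation letter provided: no → false
  home-ties score ≤ 7: 9 ≤ 7 is false
  NOT criminal record: yes → false
  demonstrated funds = 76064 USD: 98850 == 76064 is false
  NOT prior overstay on record: no → true
  interview score ≤ 4: 2 ≤ 4 is true
  passport validity remaining ≥ 21 months: 70 ≥ 21 is true
  return ticket booked: no → false
Combine:
[1.1] NOT false = true
[1] true OR false = true
[2] true OR false OR false = true
[3.1] NOT false = true
[3] true OR false = true
[4.1] NOT false = true
[4.2] NOT false = true
[4] true OR true = true
[5] true OR true = true
[6] true OR false = true
[root] true AND true AND true AND true AND true AND true = true
Overall: true → granted

Granted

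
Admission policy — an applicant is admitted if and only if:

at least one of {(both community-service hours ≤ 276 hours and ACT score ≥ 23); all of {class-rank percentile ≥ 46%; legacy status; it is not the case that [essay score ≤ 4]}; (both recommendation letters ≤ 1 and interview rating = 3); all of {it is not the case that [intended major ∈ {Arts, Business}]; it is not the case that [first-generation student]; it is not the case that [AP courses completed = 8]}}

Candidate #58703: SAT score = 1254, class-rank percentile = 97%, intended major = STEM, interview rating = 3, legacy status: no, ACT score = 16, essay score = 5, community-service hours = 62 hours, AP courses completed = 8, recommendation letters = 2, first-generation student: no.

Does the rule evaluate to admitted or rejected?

Rejected

Atomic conditions:
  community-service hours ≤ 276 hours: 62 ≤ 276 is true
  ACT score ≥ 23: 16 ≥ 23 is false
  class-rank percentile ≥ 46%: 97 ≥ 46 is true
  legacy status: no → false
  essay score ≤ 4: 5 ≤ 4 is false
  recommendation letters ≤ 1: 2 ≤ 1 is false
  interview rating = 3: 3 == 3 is true
  intended major ∈ {Arts, Business}: STEM is not in the set → false
  first-generation student: no → false
  AP courses completed = 8: 8 == 8 is true
Combine:
[1] true AND false = false
[2.3] NOT false = true
[2] true AND false AND true = false
[3] false AND true = false
[4.1] NOT false = true
[4.2] NOT false = true
[4.3] NOT true = false
[4] true AND true AND false = false
[root] false OR false OR false OR false = false
Overall: false → rejected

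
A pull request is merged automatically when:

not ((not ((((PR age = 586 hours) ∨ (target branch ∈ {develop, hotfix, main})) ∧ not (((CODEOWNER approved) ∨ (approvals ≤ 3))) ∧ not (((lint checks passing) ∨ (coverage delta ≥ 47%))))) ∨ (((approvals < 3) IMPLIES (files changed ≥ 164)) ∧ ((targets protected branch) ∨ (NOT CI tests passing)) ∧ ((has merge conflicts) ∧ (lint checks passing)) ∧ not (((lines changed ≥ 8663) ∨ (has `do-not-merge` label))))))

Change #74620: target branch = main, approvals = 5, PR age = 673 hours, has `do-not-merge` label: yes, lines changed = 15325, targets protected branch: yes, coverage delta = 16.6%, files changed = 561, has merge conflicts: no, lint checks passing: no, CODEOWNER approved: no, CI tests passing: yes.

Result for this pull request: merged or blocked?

Merged

Atomic conditions:
  PR age = 586 hours: 673 == 586 is false
  target branch ∈ {develop, hotfix, main}: main is in the set → true
  CODEOWNER approved: no → false
  approvals ≤ 3: 5 ≤ 3 is false
  lint checks passing: no → false
  coverage delta ≥ 47%: 16.6 ≥ 47 is false
  approvals < 3: 5 < 3 is false
  files changed ≥ 164: 561 ≥ 164 is true
  targets protected branch: yes → true
  NOT CI tests passing: yes → false
  has merge conflicts: no → false
  lines changed ≥ 8663: 15325 ≥ 8663 is true
  has `do-not-merge` label: yes → true
Combine:
[1.1.1.1] false OR true = true
[1.1.1.2.1] false OR false = false
[1.1.1.2] NOT false = true
[1.1.1.3.1] false OR false = false
[1.1.1.3] NOT false = true
[1.1.1] true AND true AND true = true
[1.1] NOT true = false
[1.2.1] false → true (antecedent false ⇒ implication holds) = true
[1.2.2] true OR false = true
[1.2.3] false AND false = false
[1.2.4.1] true OR true = true
[1.2.4] NOT true = false
[1.2] true AND true AND false AND false = false
[1] false OR false = false
[root] NOT false = true
Overall: true → merged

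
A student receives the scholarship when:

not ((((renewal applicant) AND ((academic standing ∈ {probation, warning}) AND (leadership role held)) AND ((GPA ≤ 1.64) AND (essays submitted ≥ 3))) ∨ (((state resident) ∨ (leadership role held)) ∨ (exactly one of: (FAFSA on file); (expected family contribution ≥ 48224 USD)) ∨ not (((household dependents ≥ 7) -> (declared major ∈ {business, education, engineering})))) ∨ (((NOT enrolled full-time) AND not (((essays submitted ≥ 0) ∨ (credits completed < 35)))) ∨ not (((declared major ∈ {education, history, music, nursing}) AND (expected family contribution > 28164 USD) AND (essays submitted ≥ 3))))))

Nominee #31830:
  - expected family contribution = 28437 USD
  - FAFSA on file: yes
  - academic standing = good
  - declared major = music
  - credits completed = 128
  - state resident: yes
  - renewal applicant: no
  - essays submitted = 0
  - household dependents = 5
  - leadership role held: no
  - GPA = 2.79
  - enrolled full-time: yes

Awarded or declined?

Atomic conditions:
  renewal applicant: no → false
  academic standing ∈ {probation, warning}: good is not in the set → false
  leadership role held: no → false
  GPA ≤ 1.64: 2.79 ≤ 1.64 is false
  essays submitted ≥ 3: 0 ≥ 3 is false
  state resident: yes → true
  FAFSA on file: yes → true
  expected family contribution ≥ 48224 USD: 28437 ≥ 48224 is false
  household dependents ≥ 7: 5 ≥ 7 is false
  declared major ∈ {business, education, engineering}: music is not in the set → false
  NOT enrolled full-time: yes → false
  essays submitted ≥ 0: 0 ≥ 0 is true
  credits completed < 35: 128 < 35 is false
  declared major ∈ {education, history, music, nursing}: music is in the set → true
  expected family contribution > 28164 USD: 28437 > 28164 is true
Combine:
[1.1.2] false AND false = false
[1.1.3] false AND false = false
[1.1] false AND false AND false = false
[1.2.1] true OR false = true
[1.2.2] exactly-one(true, false) = true
[1.2.3.1] false → false (antecedent false ⇒ implication holds) = true
[1.2.3] NOT true = false
[1.2] true OR true OR false = true
[1.3.1.2.1] true OR false = true
[1.3.1.2] NOT true = false
[1.3.1] false AND false = false
[1.3.2.1] true AND true AND false = false
[1.3.2] NOT false = true
[1.3] false OR true = true
[1] false OR true OR true = true
[root] NOT true = false
Overall: false → declined

Declined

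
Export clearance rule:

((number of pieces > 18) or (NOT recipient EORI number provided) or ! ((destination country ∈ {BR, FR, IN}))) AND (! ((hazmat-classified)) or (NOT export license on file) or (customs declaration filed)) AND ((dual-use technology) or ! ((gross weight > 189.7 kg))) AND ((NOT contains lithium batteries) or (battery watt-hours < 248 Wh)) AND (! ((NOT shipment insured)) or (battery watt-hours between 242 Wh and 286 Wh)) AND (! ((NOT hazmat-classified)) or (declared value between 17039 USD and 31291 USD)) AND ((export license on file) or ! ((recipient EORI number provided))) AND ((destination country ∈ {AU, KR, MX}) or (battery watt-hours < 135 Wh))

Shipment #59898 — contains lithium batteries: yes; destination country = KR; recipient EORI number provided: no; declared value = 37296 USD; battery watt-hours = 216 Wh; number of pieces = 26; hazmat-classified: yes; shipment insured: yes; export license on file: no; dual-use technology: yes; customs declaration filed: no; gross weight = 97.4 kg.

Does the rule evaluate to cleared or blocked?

Atomic conditions:
  number of pieces > 18: 26 > 18 is true
  NOT recipient EORI number provided: no → true
  destination country ∈ {BR, FR, IN}: KR is not in the set → false
  hazmat-classified: yes → true
  NOT export license on file: no → true
  customs declaration filed: no → false
  dual-use technology: yes → true
  gross weight > 189.7 kg: 97.4 > 189.7 is false
  NOT contains lithium batteries: yes → false
  battery watt-hours < 248 Wh: 216 < 248 is true
  NOT shipment insured: yes → false
  battery watt-hours between 242 Wh and 286 Wh: 216 in [242, 286] is false
  NOT hazmat-classified: yes → false
  declared value between 17039 USD and 31291 USD: 37296 in [17039, 31291] is false
  export license on file: no → false
  recipient EORI number provided: no → false
  destination country ∈ {AU, KR, MX}: KR is in the set → true
  battery watt-hours < 135 Wh: 216 < 135 is false
Combine:
[1.3] NOT false = true
[1] true OR true OR true = true
[2.1] NOT true = false
[2] false OR true OR false = true
[3.2] NOT false = true
[3] true OR true = true
[4] false OR true = true
[5.1] NOT false = true
[5] true OR false = true
[6.1] NOT false = true
[6] true OR false = true
[7.2] NOT false = true
[7] false OR true = true
[8] true OR false = true
[root] true AND true AND true AND true AND true AND true AND true AND true = true
Overall: true → cleared

Cleared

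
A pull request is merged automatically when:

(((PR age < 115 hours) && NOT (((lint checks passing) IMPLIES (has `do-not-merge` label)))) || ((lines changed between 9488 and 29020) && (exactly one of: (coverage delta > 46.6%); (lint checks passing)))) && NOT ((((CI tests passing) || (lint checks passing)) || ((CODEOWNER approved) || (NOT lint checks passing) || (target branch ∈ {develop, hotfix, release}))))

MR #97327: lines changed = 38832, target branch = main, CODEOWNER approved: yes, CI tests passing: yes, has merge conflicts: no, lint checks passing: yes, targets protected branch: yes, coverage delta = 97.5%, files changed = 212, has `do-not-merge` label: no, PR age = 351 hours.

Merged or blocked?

Blocked

Atomic conditions:
  PR age < 115 hours: 351 < 115 is false
  lint checks passing: yes → true
  has `do-not-merge` label: no → false
  lines changed between 9488 and 29020: 38832 in [9488, 29020] is false
  coverage delta > 46.6%: 97.5 > 46.6 is true
  CI tests passing: yes → true
  CODEOWNER approved: yes → true
  NOT lint checks passing: yes → false
  target branch ∈ {develop, hotfix, release}: main is not in the set → false
Combine:
[1.1.2.1] true → false = false
[1.1.2] NOT false = true
[1.1] false AND true = false
[1.2.2] exactly-one(true, true) = false
[1.2] false AND false = false
[1] false OR false = false
[2.1.1] true OR true = true
[2.1.2] true OR false OR false = true
[2.1] true OR true = true
[2] NOT true = false
[root] false AND false = false
Overall: false → blocked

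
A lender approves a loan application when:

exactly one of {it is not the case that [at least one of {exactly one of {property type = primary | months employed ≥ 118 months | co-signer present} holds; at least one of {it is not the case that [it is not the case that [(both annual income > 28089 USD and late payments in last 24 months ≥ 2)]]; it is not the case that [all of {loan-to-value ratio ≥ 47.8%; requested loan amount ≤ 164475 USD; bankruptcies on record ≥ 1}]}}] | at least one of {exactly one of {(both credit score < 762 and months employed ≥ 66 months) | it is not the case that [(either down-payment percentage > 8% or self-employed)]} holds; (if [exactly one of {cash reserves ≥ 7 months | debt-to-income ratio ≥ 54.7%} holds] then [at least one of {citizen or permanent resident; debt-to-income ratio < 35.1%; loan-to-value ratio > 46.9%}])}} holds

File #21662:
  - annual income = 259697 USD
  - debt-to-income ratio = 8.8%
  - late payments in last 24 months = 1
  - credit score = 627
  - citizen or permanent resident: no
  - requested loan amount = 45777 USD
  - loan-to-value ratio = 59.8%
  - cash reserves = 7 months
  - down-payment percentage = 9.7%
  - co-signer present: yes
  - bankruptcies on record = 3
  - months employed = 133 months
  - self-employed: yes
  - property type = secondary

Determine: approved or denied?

Atomic conditions:
  property type = primary: secondary == primary is false
  months employed ≥ 118 months: 133 ≥ 118 is true
  co-signer present: yes → true
  annual income > 28089 USD: 259697 > 28089 is true
  late payments in last 24 months ≥ 2: 1 ≥ 2 is false
  loan-to-value ratio ≥ 47.8%: 59.8 ≥ 47.8 is true
  requested loan amount ≤ 164475 USD: 45777 ≤ 164475 is true
  bankruptcies on record ≥ 1: 3 ≥ 1 is true
  credit score < 762: 627 < 762 is true
  months employed ≥ 66 months: 133 ≥ 66 is true
  down-payment percentage > 8%: 9.7 > 8 is true
  self-employed: yes → true
  cash reserves ≥ 7 months: 7 ≥ 7 is true
  debt-to-income ratio ≥ 54.7%: 8.8 ≥ 54.7 is false
  citizen or permanent resident: no → false
  debt-to-income ratio < 35.1%: 8.8 < 35.1 is true
  loan-to-value ratio > 46.9%: 59.8 > 46.9 is true
Combine:
[1.1.1] exactly-one(false, true, true) = false
[1.1.2.1.1.1] true AND false = false
[1.1.2.1.1] NOT false = true
[1.1.2.1] NOT true = false
[1.1.2.2.1] true AND true AND true = true
[1.1.2.2] NOT true = false
[1.1.2] false OR false = false
[1.1] false OR false = false
[1] NOT false = true
[2.1.1] true AND true = true
[2.1.2.1] true OR true = true
[2.1.2] NOT true = false
[2.1] exactly-one(true, false) = true
[2.2.1] exactly-one(true, false) = true
[2.2.2] false OR true OR true = true
[2.2] true → true = true
[2] true OR true = true
[root] exactly-one(true, true) = false
Overall: false → denied

Denied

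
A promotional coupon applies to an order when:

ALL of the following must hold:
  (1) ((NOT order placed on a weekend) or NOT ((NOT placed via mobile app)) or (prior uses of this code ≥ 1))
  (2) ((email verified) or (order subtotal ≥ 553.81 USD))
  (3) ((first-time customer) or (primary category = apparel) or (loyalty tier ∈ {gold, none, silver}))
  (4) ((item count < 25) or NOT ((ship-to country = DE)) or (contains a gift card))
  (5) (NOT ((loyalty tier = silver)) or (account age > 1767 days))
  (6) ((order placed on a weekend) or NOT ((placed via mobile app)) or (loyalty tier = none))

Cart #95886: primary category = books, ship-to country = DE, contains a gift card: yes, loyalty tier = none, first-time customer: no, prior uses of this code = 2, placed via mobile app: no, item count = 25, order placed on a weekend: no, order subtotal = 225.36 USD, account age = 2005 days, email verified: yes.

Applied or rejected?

Applied

Atomic conditions:
  NOT order placed on a weekend: no → true
  NOT placed via mobile app: no → true
  prior uses of this code ≥ 1: 2 ≥ 1 is true
  email verified: yes → true
  order subtotal ≥ 553.81 USD: 225.36 ≥ 553.81 is false
  first-time customer: no → false
  primary category = apparel: books == apparel is false
  loyalty tier ∈ {gold, none, silver}: none is in the set → true
  item count < 25: 25 < 25 is false
  ship-to country = DE: DE == DE is true
  contains a gift card: yes → true
  loyalty tier = silver: none == silver is false
  account age > 1767 days: 2005 > 1767 is true
  order placed on a weekend: no → false
  placed via mobile app: no → false
  loyalty tier = none: none == none is true
Combine:
[1.2] NOT true = false
[1] true OR false OR true = true
[2] true OR false = true
[3] false OR false OR true = true
[4.2] NOT true = false
[4] false OR false OR true = true
[5.1] NOT false = true
[5] true OR true = true
[6.2] NOT false = true
[6] false OR true OR true = true
[root] true AND true AND true AND true AND true AND true = true
Overall: true → applied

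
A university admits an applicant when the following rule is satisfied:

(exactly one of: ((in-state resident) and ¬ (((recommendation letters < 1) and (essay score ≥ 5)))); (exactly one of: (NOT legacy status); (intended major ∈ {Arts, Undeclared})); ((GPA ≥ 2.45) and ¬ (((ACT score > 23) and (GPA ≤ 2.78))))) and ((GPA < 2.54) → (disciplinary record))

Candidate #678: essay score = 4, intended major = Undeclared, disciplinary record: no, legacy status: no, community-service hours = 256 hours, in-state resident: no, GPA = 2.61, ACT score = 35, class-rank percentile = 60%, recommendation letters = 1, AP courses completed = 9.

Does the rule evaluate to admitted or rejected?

Rejected

Atomic conditions:
  in-state resident: no → false
  recommendation letters < 1: 1 < 1 is false
  essay score ≥ 5: 4 ≥ 5 is false
  NOT legacy status: no → true
  intended major ∈ {Arts, Undeclared}: Undeclared is in the set → true
  GPA ≥ 2.45: 2.61 ≥ 2.45 is true
  ACT score > 23: 35 > 23 is true
  GPA ≤ 2.78: 2.61 ≤ 2.78 is true
  GPA < 2.54: 2.61 < 2.54 is false
  disciplinary record: no → false
Combine:
[1.1.2.1] false AND false = false
[1.1.2] NOT false = true
[1.1] false AND true = false
[1.2] exactly-one(true, true) = false
[1.3.2.1] true AND true = true
[1.3.2] NOT true = false
[1.3] true AND false = false
[1] exactly-one(false, false, false) = false
[2] false → false (antecedent false ⇒ implication holds) = true
[root] false AND true = false
Overall: false → rejected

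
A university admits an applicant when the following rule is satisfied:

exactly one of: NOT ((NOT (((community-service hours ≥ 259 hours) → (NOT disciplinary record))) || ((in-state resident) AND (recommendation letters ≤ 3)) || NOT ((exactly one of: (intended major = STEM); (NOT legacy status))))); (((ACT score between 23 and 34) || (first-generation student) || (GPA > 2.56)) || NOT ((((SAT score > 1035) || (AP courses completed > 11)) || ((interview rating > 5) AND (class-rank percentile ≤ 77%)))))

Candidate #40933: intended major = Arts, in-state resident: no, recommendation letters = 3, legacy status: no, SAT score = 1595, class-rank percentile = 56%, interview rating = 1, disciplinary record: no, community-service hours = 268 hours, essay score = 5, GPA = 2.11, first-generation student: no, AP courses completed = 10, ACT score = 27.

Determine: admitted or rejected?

Atomic conditions:
  community-service hours ≥ 259 hours: 268 ≥ 259 is true
  NOT disciplinary record: no → true
  in-state resident: no → false
  recommendation letters ≤ 3: 3 ≤ 3 is true
  intended major = STEM: Arts == STEM is false
  NOT legacy status: no → true
  ACT score between 23 and 34: 27 in [23, 34] is true
  first-generation student: no → false
  GPA > 2.56: 2.11 > 2.56 is false
  SAT score > 1035: 1595 > 1035 is true
  AP courses completed > 11: 10 > 11 is false
  interview rating > 5: 1 > 5 is false
  class-rank percentile ≤ 77%: 56 ≤ 77 is true
Combine:
[1.1.1.1] true → true = true
[1.1.1] NOT true = false
[1.1.2] false AND true = false
[1.1.3.1] exactly-one(false, true) = true
[1.1.3] NOT true = false
[1.1] false OR false OR false = false
[1] NOT false = true
[2.1] true OR false OR false = true
[2.2.1.1] true OR false = true
[2.2.1.2] false AND true = false
[2.2.1] true OR false = true
[2.2] NOT true = false
[2] true OR false = true
[root] exactly-one(true, true) = false
Overall: false → rejected

Rejected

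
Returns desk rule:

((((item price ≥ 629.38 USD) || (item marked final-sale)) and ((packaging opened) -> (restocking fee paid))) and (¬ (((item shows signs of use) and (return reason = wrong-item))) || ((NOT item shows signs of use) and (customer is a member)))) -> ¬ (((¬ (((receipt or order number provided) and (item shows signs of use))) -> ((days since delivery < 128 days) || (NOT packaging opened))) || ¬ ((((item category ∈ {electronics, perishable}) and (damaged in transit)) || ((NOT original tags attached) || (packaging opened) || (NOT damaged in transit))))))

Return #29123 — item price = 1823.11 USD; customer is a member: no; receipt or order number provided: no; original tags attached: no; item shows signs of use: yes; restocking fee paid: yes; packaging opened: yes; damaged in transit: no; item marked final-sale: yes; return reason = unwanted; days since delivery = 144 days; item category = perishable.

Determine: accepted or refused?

Accepted

Atomic conditions:
  item price ≥ 629.38 USD: 1823.11 ≥ 629.38 is true
  item marked final-sale: yes → true
  packaging opened: yes → true
  restocking fee paid: yes → true
  item shows signs of use: yes → true
  return reason = wrong-item: unwanted == wrong-item is false
  NOT item shows signs of use: yes → false
  customer is a member: no → false
  receipt or order number provided: no → false
  days since delivery < 128 days: 144 < 128 is false
  NOT packaging opened: yes → false
  item category ∈ {electronics, perishable}: perishable is in the set → true
  damaged in transit: no → false
  NOT original tags attached: no → true
  NOT damaged in transit: no → true
Combine:
[1.1.1] true OR true = true
[1.1.2] true → true = true
[1.1] true AND true = true
[1.2.1.1] true AND false = false
[1.2.1] NOT false = true
[1.2.2] false AND false = false
[1.2] true OR false = true
[1] true AND true = true
[2.1.1.1.1] false AND true = false
[2.1.1.1] NOT false = true
[2.1.1.2] false OR false = false
[2.1.1] true → false = false
[2.1.2.1.1] true AND false = false
[2.1.2.1.2] true OR true OR true = true
[2.1.2.1] false OR true = true
[2.1.2] NOT true = false
[2.1] false OR false = false
[2] NOT false = true
[root] true → true = true
Overall: true → accepted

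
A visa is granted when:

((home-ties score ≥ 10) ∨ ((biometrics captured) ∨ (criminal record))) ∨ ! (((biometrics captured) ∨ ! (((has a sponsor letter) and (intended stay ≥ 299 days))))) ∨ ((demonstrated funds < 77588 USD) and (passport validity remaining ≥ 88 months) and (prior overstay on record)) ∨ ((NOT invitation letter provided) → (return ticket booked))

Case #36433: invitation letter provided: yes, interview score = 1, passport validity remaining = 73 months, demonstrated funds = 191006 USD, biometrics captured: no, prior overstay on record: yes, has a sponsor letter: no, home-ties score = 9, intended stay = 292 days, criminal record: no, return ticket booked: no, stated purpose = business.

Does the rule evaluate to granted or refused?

Granted

Atomic conditions:
  home-ties score ≥ 10: 9 ≥ 10 is false
  biometrics captured: no → false
  criminal record: no → false
  has a sponsor letter: no → false
  intended stay ≥ 299 days: 292 ≥ 299 is false
  demonstrated funds < 77588 USD: 191006 < 77588 is false
  passport validity remaining ≥ 88 months: 73 ≥ 88 is false
  prior overstay on record: yes → true
  NOT invitation letter provided: yes → false
  return ticket booked: no → false
Combine:
[1.2] false OR false = false
[1] false OR false = false
[2.1.2.1] false AND false = false
[2.1.2] NOT false = true
[2.1] false OR true = true
[2] NOT true = false
[3] false AND false AND true = false
[4] false → false (antecedent false ⇒ implication holds) = true
[root] false OR false OR false OR true = true
Overall: true → granted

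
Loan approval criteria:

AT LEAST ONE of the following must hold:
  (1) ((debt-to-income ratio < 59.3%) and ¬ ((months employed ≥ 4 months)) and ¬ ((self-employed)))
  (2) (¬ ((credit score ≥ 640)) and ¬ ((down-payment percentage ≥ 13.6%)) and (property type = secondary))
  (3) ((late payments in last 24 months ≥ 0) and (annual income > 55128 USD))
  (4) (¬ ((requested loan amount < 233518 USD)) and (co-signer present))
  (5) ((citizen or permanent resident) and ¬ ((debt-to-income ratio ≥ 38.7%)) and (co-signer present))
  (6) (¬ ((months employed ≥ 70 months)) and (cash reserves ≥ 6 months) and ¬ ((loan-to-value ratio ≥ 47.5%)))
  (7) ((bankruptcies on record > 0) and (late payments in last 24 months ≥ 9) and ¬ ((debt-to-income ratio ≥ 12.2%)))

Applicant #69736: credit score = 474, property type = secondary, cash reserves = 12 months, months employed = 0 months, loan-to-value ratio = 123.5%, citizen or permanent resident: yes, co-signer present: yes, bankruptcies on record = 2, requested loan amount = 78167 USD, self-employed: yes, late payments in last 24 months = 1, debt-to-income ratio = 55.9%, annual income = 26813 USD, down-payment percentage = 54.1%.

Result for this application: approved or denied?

Atomic conditions:
  debt-to-income ratio < 59.3%: 55.9 < 59.3 is true
  months employed ≥ 4 months: 0 ≥ 4 is false
  self-employed: yes → true
  credit score ≥ 640: 474 ≥ 640 is false
  down-payment percentage ≥ 13.6%: 54.1 ≥ 13.6 is true
  property type = secondary: secondary == secondary is true
  late payments in last 24 months ≥ 0: 1 ≥ 0 is true
  annual income > 55128 USD: 26813 > 55128 is false
  requested loan amount < 233518 USD: 78167 < 233518 is true
  co-signer present: yes → true
  citizen or permanent resident: yes → true
  debt-to-income ratio ≥ 38.7%: 55.9 ≥ 38.7 is true
  months employed ≥ 70 months: 0 ≥ 70 is false
  cash reserves ≥ 6 months: 12 ≥ 6 is true
  loan-to-value ratio ≥ 47.5%: 123.5 ≥ 47.5 is true
  bankruptcies on record > 0: 2 > 0 is true
  late payments in last 24 months ≥ 9: 1 ≥ 9 is false
  debt-to-income ratio ≥ 12.2%: 55.9 ≥ 12.2 is true
Combine:
[1.2] NOT false = true
[1.3] NOT true = false
[1] true AND true AND false = false
[2.1] NOT false = true
[2.2] NOT true = false
[2] true AND false AND true = false
[3] true AND false = false
[4.1] NOT true = false
[4] false AND true = false
[5.2] NOT true = false
[5] true AND false AND true = false
[6.1] NOT false = true
[6.3] NOT true = false
[6] true AND true AND false = false
[7.3] NOT true = false
[7] true AND false AND false = false
[root] false OR false OR false OR false OR false OR false OR false = false
Overall: false → denied

Denied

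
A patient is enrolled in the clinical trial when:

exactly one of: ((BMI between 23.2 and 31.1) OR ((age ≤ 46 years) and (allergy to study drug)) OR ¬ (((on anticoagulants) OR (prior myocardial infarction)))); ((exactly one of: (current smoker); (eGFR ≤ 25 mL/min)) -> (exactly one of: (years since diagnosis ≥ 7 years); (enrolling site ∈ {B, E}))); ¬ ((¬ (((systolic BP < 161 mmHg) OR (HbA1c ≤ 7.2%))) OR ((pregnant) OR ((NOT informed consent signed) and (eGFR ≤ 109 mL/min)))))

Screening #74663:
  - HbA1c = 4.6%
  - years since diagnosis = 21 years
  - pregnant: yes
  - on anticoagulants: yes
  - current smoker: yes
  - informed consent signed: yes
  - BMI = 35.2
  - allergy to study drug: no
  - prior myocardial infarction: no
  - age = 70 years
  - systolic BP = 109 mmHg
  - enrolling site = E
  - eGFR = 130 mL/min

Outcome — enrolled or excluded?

Excluded

Atomic conditions:
  BMI between 23.2 and 31.1: 35.2 in [23.2, 31.1] is false
  age ≤ 46 years: 70 ≤ 46 is false
  allergy to study drug: no → false
  on anticoagulants: yes → true
  prior myocardial infarction: no → false
  current smoker: yes → true
  eGFR ≤ 25 mL/min: 130 ≤ 25 is false
  years since diagnosis ≥ 7 years: 21 ≥ 7 is true
  enrolling site ∈ {B, E}: E is in the set → true
  systolic BP < 161 mmHg: 109 < 161 is true
  HbA1c ≤ 7.2%: 4.6 ≤ 7.2 is true
  pregnant: yes → true
  NOT informed consent signed: yes → false
  eGFR ≤ 109 mL/min: 130 ≤ 109 is false
Combine:
[1.2] false AND false = false
[1.3.1] true OR false = true
[1.3] NOT true = false
[1] false OR false OR false = false
[2.1] exactly-one(true, false) = true
[2.2] exactly-one(true, true) = false
[2] true → false = false
[3.1.1.1] true OR true = true
[3.1.1] NOT true = false
[3.1.2.2] false AND false = false
[3.1.2] true OR false = true
[3.1] false OR true = true
[3] NOT true = false
[root] exactly-one(false, false, false) = false
Overall: false → excluded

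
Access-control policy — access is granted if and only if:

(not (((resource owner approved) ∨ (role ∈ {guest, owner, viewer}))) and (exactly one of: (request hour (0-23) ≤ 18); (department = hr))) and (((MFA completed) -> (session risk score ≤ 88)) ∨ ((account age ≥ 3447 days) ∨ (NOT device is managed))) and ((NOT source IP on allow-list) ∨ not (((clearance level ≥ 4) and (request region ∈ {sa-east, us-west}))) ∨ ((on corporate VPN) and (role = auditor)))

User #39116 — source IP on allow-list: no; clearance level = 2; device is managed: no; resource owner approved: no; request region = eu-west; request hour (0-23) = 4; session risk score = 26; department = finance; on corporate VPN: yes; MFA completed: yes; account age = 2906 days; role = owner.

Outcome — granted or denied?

Denied

Atomic conditions:
  resource owner approved: no → false
  role ∈ {guest, owner, viewer}: owner is in the set → true
  request hour (0-23) ≤ 18: 4 ≤ 18 is true
  department = hr: finance == hr is false
  MFA completed: yes → true
  session risk score ≤ 88: 26 ≤ 88 is true
  account age ≥ 3447 days: 2906 ≥ 3447 is false
  NOT device is managed: no → true
  NOT source IP on allow-list: no → true
  clearance level ≥ 4: 2 ≥ 4 is false
  request region ∈ {sa-east, us-west}: eu-west is not in the set → false
  on corporate VPN: yes → true
  role = auditor: owner == auditor is false
Combine:
[1.1.1] false OR true = true
[1.1] NOT true = false
[1.2] exactly-one(true, false) = true
[1] false AND true = false
[2.1] true → true = true
[2.2] false OR true = true
[2] true OR true = true
[3.2.1] false AND false = false
[3.2] NOT false = true
[3.3] true AND false = false
[3] true OR true OR false = true
[root] false AND true AND true = false
Overall: false → denied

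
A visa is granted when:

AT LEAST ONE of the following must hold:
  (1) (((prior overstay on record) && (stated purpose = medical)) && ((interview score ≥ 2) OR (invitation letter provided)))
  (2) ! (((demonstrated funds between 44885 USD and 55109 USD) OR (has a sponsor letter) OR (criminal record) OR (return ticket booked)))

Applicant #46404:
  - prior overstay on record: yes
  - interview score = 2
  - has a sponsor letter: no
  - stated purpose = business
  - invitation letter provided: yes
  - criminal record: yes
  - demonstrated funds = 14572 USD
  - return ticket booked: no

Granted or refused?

Atomic conditions:
  prior overstay on record: yes → true
  stated purpose = medical: business == medical is false
  interview score ≥ 2: 2 ≥ 2 is true
  invitation letter provided: yes → true
  demonstrated funds between 44885 USD and 55109 USD: 14572 in [44885, 55109] is false
  has a sponsor letter: no → false
  criminal record: yes → true
  return ticket booked: no → false
Combine:
[1.1] true AND false = false
[1.2] true OR true = true
[1] false AND true = false
[2.1] false OR false OR true OR false = true
[2] NOT true = false
[root] false OR false = false
Overall: false → refused

Refused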